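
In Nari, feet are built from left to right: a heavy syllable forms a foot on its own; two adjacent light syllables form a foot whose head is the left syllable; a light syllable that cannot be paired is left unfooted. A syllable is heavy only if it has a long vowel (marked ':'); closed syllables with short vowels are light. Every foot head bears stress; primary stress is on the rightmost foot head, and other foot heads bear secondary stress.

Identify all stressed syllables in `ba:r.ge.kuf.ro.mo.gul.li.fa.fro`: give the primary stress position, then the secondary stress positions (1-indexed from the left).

primary 8, secondary 1, 2, 4, 6

Weights: 1 ba:r H, 2 ge L, 3 kuf L, 4 ro L, 5 mo L, 6 gul L, 7 li L, 8 fa L, 9 fro L.
Parse left to right (heavy = foot alone; LL = one foot; stranded L unfooted): (ˈba:r) (ˈge.kuf) (ˈro.mo) (ˈgul.li) (ˈfa.fro).
Foot heads: 1, 2, 4, 6, 8.
Primary stress on the rightmost head = syllable 8.
Secondary stress on 1, 2, 4, 6: ˌba:r.ˌge.kuf.ˌro.mo.ˌgul.li.ˈfa.fro.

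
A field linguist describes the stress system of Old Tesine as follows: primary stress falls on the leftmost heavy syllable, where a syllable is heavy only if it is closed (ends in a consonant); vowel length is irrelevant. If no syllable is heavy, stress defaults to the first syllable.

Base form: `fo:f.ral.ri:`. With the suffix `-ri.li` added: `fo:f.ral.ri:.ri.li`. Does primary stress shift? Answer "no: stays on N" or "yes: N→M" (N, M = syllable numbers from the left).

Base `fo:f.ral.ri:` (3 syllables):
  Weights: 1 fo:f H, 2 ral H, 3 ri: L.
  Heavy syllables in the domain: 1, 2. The leftmost is syllable 1 (fo:f).
  → primary stress on syllable 1.
Suffixed `fo:f.ral.ri:.ri.li` (5 syllables):
  Weights: 1 fo:f H, 2 ral H, 3 ri: L, 4 ri L, 5 li L.
  Heavy syllables in the domain: 1, 2. The leftmost is syllable 1 (fo:f).
  → primary stress on syllable 1.

no: stays on 1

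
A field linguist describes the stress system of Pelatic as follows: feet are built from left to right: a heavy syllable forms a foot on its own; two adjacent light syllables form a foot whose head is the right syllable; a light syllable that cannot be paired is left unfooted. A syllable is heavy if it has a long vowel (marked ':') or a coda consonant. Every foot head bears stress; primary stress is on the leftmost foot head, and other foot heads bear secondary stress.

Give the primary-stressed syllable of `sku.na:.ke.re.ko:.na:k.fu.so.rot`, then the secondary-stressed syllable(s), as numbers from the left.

primary 2, secondary 4, 5, 6, 8, 9

Weights: 1 sku L, 2 na: H, 3 ke L, 4 re L, 5 ko: H, 6 na:k H, 7 fu L, 8 so L, 9 rot H.
Parse left to right (heavy = foot alone; LL = one foot; stranded L unfooted): sku (ˈna:) (ke.ˈre) (ˈko:) (ˈna:k) (fu.ˈso) (ˈrot).
Foot heads: 2, 4, 5, 6, 8, 9.
Primary stress on the leftmost head = syllable 2.
Secondary stress on 4, 5, 6, 8, 9: sku.ˈna:.ke.ˌre.ˌko:.ˌna:k.fu.ˌso.ˌrot.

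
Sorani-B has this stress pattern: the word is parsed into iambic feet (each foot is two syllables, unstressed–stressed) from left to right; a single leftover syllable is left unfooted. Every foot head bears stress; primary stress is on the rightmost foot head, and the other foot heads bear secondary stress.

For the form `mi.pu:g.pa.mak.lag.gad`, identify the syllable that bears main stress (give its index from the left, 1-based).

6

Parse left to right into iambic (σˈσ) feet: (mi.ˈpu:g) (pa.ˈmak) (lag.ˈgad).
Foot heads (stressed positions): 2, 4, 6.
End Rule Rightmost: primary stress on the rightmost head = syllable 6.
Primary stress: syllable 6 → mi.pu:g.pa.mak.lag.ˈgad.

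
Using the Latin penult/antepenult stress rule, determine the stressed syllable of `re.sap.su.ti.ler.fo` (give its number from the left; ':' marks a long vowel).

5

Classical Latin: stress the penult if heavy (long vowel or closed), else the antepenult.
Weights: 4 ti L, 5 ler H, 6 fo L.
The penult (syllable 5, ler) is heavy, so it takes stress.
Stress on syllable 5: re.sap.su.ti.ˈler.fo.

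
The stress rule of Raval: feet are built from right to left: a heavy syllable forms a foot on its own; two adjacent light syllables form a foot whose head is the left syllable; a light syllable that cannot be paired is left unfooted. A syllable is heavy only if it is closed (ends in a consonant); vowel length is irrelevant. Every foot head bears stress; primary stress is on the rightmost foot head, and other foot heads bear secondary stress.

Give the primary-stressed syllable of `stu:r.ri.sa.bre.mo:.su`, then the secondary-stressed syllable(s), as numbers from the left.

Weights: 1 stu:r H, 2 ri L, 3 sa L, 4 bre L, 5 mo: L, 6 su L.
Parse right to left (heavy = foot alone; LL = one foot; stranded L unfooted): (ˈstu:r) ri (ˈsa.bre) (ˈmo:.su).
Foot heads: 1, 3, 5.
Primary stress on the rightmost head = syllable 5.
Secondary stress on 1, 3: ˌstu:r.ri.ˌsa.bre.ˈmo:.su.

primary 5, secondary 1, 3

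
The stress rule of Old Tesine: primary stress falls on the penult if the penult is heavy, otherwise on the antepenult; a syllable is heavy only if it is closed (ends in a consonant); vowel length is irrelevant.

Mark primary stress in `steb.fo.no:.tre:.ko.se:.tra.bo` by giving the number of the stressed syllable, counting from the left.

6

Weights: 6 se: L, 7 tra L, 8 bo L.
The penult (syllable 7, tra) is light, so stress falls on the antepenult (syllable 6, se:).
Primary stress: syllable 6 → steb.fo.no:.tre:.ko.ˈse:.tra.bo.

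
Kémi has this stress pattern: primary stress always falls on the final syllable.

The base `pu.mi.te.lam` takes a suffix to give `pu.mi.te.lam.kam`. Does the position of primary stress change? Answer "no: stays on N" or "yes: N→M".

Base `pu.mi.te.lam` (4 syllables):
  The word has 4 syllables; the final syllable is syllable 4 (lam).
  → primary stress on syllable 4.
Suffixed `pu.mi.te.lam.kam` (5 syllables):
  The word has 5 syllables; the final syllable is syllable 5 (kam).
  → primary stress on syllable 5.

yes: 4→5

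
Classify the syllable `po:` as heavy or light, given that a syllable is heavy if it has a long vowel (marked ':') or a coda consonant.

`po:`: long vowel, open (no coda). Long vowel → heavy.

heavy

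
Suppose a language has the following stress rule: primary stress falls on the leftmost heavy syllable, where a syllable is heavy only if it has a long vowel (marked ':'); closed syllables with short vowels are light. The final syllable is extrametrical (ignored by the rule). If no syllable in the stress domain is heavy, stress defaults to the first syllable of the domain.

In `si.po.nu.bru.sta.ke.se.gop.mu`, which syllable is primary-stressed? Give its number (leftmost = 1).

The final syllable (9, mu) is extrametrical; the stress domain is syllables 1–8.
Weights: 1 si L, 2 po L, 3 nu L, 4 bru L, 5 sta L, 6 ke L, 7 se L, 8 gop L.
No heavy syllable in the domain; default to the first syllable of the domain = syllable 1.
Primary stress: syllable 1 → ˈsi.po.nu.bru.sta.ke.se.gop.mu.

1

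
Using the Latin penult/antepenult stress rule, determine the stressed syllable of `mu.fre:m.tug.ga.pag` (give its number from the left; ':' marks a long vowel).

Classical Latin: stress the penult if heavy (long vowel or closed), else the antepenult.
Weights: 3 tug H, 4 ga L, 5 pag H.
The penult (syllable 4, ga) is light, so stress falls on the antepenult (syllable 3, tug).
Stress on syllable 3: mu.fre:m.ˈtug.ga.pag.

3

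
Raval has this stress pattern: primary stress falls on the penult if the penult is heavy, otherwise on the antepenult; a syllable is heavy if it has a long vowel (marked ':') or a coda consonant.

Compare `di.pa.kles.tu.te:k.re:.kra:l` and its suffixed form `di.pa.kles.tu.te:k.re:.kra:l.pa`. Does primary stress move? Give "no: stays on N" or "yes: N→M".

Base `di.pa.kles.tu.te:k.re:.kra:l` (7 syllables):
  Weights: 5 te:k H, 6 re: H, 7 kra:l H.
  The penult (syllable 6, re:) is heavy, so it takes stress.
  → primary stress on syllable 6.
Suffixed `di.pa.kles.tu.te:k.re:.kra:l.pa` (8 syllables):
  Weights: 6 re: H, 7 kra:l H, 8 pa L.
  The penult (syllable 7, kra:l) is heavy, so it takes stress.
  → primary stress on syllable 7.

yes: 6→7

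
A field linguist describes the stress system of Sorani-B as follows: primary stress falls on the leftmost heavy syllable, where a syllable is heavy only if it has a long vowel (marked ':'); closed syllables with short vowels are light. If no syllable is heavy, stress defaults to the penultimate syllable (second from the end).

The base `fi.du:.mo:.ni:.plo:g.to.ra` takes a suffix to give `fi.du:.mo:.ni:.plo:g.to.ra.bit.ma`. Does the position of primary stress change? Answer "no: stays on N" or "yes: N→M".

no: stays on 2

Base `fi.du:.mo:.ni:.plo:g.to.ra` (7 syllables):
  Weights: 1 fi L, 2 du: H, 3 mo: H, 4 ni: H, 5 plo:g H, 6 to L, 7 ra L.
  Heavy syllables in the domain: 2, 3, 4, 5. The leftmost is syllable 2 (du:).
  → primary stress on syllable 2.
Suffixed `fi.du:.mo:.ni:.plo:g.to.ra.bit.ma` (9 syllables):
  Weights: 1 fi L, 2 du: H, 3 mo: H, 4 ni: H, 5 plo:g H, 6 to L, 7 ra L, 8 bit L, 9 ma L.
  Heavy syllables in the domain: 2, 3, 4, 5. The leftmost is syllable 2 (du:).
  → primary stress on syllable 2.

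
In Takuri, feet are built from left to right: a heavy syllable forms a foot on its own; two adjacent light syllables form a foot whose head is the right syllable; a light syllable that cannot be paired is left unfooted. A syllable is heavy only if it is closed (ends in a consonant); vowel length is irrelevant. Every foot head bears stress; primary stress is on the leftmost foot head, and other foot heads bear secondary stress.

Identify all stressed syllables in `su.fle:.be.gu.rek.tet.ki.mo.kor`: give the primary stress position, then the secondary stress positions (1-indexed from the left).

primary 2, secondary 4, 5, 6, 8, 9

Weights: 1 su L, 2 fle: L, 3 be L, 4 gu L, 5 rek H, 6 tet H, 7 ki L, 8 mo L, 9 kor H.
Parse left to right (heavy = foot alone; LL = one foot; stranded L unfooted): (su.ˈfle:) (be.ˈgu) (ˈrek) (ˈtet) (ki.ˈmo) (ˈkor).
Foot heads: 2, 4, 5, 6, 8, 9.
Primary stress on the leftmost head = syllable 2.
Secondary stress on 4, 5, 6, 8, 9: su.ˈfle:.be.ˌgu.ˌrek.ˌtet.ki.ˌmo.ˌkor.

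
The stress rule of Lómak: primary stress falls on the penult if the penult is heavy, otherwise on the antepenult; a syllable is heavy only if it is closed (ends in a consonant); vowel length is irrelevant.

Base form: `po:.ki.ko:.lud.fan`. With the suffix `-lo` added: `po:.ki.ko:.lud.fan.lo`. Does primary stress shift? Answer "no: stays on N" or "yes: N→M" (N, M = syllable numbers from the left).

Base `po:.ki.ko:.lud.fan` (5 syllables):
  Weights: 3 ko: L, 4 lud H, 5 fan H.
  The penult (syllable 4, lud) is heavy, so it takes stress.
  → primary stress on syllable 4.
Suffixed `po:.ki.ko:.lud.fan.lo` (6 syllables):
  Weights: 4 lud H, 5 fan H, 6 lo L.
  The penult (syllable 5, fan) is heavy, so it takes stress.
  → primary stress on syllable 5.

yes: 4→5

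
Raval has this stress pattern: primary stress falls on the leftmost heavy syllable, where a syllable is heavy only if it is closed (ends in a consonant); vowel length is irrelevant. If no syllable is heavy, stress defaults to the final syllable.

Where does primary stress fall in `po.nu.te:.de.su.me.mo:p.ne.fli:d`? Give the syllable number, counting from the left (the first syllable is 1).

Weights: 1 po L, 2 nu L, 3 te: L, 4 de L, 5 su L, 6 me L, 7 mo:p H, 8 ne L, 9 fli:d H.
Heavy syllables in the domain: 7, 9. The leftmost is syllable 7 (mo:p).
Primary stress: syllable 7 → po.nu.te:.de.su.me.ˈmo:p.ne.fli:d.

7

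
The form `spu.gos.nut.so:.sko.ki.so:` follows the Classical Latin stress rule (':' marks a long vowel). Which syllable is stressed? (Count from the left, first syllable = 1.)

5

Classical Latin: stress the penult if heavy (long vowel or closed), else the antepenult.
Weights: 5 sko L, 6 ki L, 7 so: H.
The penult (syllable 6, ki) is light, so stress falls on the antepenult (syllable 5, sko).
Stress on syllable 5: spu.gos.nut.so:.ˈsko.ki.so:.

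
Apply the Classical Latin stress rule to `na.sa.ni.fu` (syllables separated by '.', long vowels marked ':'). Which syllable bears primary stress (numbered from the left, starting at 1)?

Classical Latin: stress the penult if heavy (long vowel or closed), else the antepenult.
Weights: 2 sa L, 3 ni L, 4 fu L.
The penult (syllable 3, ni) is light, so stress falls on the antepenult (syllable 2, sa).
Stress on syllable 2: na.ˈsa.ni.fu.

2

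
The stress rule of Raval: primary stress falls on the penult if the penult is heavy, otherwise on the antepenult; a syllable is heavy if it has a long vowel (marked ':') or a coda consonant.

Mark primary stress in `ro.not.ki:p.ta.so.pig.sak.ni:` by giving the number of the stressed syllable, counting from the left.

Weights: 6 pig H, 7 sak H, 8 ni: H.
The penult (syllable 7, sak) is heavy, so it takes stress.
Primary stress: syllable 7 → ro.not.ki:p.ta.so.pig.ˈsak.ni:.

7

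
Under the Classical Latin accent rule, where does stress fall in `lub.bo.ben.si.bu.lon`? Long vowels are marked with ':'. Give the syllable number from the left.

Classical Latin: stress the penult if heavy (long vowel or closed), else the antepenult.
Weights: 4 si L, 5 bu L, 6 lon H.
The penult (syllable 5, bu) is light, so stress falls on the antepenult (syllable 4, si).
Stress on syllable 4: lub.bo.ben.ˈsi.bu.lon.

4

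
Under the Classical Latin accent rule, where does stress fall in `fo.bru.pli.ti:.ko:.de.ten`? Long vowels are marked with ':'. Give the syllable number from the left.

5

Classical Latin: stress the penult if heavy (long vowel or closed), else the antepenult.
Weights: 5 ko: H, 6 de L, 7 ten H.
The penult (syllable 6, de) is light, so stress falls on the antepenult (syllable 5, ko:).
Stress on syllable 5: fo.bru.pli.ti:.ˈko:.de.ten.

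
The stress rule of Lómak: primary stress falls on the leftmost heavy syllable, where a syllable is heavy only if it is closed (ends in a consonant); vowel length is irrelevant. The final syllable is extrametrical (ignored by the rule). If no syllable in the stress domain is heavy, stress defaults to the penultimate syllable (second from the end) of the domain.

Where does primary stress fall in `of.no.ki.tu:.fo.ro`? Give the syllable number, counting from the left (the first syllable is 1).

1

The final syllable (6, ro) is extrametrical; the stress domain is syllables 1–5.
Weights: 1 of H, 2 no L, 3 ki L, 4 tu: L, 5 fo L.
Heavy syllables in the domain: 1. The leftmost is syllable 1 (of).
Primary stress: syllable 1 → ˈof.no.ki.tu:.fo.ro.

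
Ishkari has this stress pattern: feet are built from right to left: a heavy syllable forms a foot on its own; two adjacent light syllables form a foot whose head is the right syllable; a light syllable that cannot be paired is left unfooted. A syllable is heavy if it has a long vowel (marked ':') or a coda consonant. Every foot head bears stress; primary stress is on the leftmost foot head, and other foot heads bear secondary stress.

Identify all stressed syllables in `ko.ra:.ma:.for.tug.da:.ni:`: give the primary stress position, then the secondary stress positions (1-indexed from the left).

primary 2, secondary 3, 4, 5, 6, 7

Weights: 1 ko L, 2 ra: H, 3 ma: H, 4 for H, 5 tug H, 6 da: H, 7 ni: H.
Parse right to left (heavy = foot alone; LL = one foot; stranded L unfooted): ko (ˈra:) (ˈma:) (ˈfor) (ˈtug) (ˈda:) (ˈni:).
Foot heads: 2, 3, 4, 5, 6, 7.
Primary stress on the leftmost head = syllable 2.
Secondary stress on 3, 4, 5, 6, 7: ko.ˈra:.ˌma:.ˌfor.ˌtug.ˌda:.ˌni:.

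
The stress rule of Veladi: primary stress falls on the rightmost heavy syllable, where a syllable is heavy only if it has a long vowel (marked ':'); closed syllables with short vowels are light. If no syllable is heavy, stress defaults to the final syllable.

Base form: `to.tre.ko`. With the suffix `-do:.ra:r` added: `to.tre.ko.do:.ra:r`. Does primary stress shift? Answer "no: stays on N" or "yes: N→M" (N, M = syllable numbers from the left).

Base `to.tre.ko` (3 syllables):
  Weights: 1 to L, 2 tre L, 3 ko L.
  No heavy syllable in the domain; default to the final syllable = syllable 3.
  → primary stress on syllable 3.
Suffixed `to.tre.ko.do:.ra:r` (5 syllables):
  Weights: 1 to L, 2 tre L, 3 ko L, 4 do: H, 5 ra:r H.
  Heavy syllables in the domain: 4, 5. The rightmost is syllable 5 (ra:r).
  → primary stress on syllable 5.

yes: 3→5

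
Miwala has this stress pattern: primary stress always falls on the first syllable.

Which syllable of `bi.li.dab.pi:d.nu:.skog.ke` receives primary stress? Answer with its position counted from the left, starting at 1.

1

The word has 7 syllables; the first syllable is syllable 1 (bi).
Primary stress: syllable 1 → ˈbi.li.dab.pi:d.nu:.skog.ke.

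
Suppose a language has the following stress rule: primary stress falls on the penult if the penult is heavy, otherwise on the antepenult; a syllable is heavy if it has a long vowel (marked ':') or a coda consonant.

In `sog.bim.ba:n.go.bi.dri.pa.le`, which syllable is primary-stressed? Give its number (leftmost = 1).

Weights: 6 dri L, 7 pa L, 8 le L.
The penult (syllable 7, pa) is light, so stress falls on the antepenult (syllable 6, dri).
Primary stress: syllable 6 → sog.bim.ba:n.go.bi.ˈdri.pa.le.

6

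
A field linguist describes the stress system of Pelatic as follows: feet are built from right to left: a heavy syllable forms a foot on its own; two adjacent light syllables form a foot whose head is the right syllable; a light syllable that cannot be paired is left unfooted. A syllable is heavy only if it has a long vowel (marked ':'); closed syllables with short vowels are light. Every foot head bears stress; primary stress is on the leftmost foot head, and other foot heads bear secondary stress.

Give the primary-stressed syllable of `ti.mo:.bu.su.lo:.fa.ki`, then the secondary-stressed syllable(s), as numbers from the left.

primary 2, secondary 4, 5, 7

Weights: 1 ti L, 2 mo: H, 3 bu L, 4 su L, 5 lo: H, 6 fa L, 7 ki L.
Parse right to left (heavy = foot alone; LL = one foot; stranded L unfooted): ti (ˈmo:) (bu.ˈsu) (ˈlo:) (fa.ˈki).
Foot heads: 2, 4, 5, 7.
Primary stress on the leftmost head = syllable 2.
Secondary stress on 4, 5, 7: ti.ˈmo:.bu.ˌsu.ˌlo:.fa.ˌki.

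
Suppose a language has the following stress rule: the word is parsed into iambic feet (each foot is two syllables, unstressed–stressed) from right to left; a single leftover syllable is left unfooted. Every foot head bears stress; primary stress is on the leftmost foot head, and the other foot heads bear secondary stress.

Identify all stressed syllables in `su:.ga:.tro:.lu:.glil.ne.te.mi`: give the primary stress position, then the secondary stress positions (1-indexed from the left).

Parse right to left into iambic (σˈσ) feet: (su:.ˈga:) (tro:.ˈlu:) (glil.ˈne) (te.ˈmi).
Foot heads (stressed positions): 2, 4, 6, 8.
End Rule Leftmost: primary stress on the leftmost head = syllable 2.
Secondary stress on 4, 6, 8: su:.ˈga:.tro:.ˌlu:.glil.ˌne.te.ˌmi.

primary 2, secondary 4, 6, 8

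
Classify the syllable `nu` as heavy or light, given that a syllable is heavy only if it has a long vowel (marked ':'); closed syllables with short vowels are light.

`nu`: short vowel, open (no coda). Short vowel → light.

light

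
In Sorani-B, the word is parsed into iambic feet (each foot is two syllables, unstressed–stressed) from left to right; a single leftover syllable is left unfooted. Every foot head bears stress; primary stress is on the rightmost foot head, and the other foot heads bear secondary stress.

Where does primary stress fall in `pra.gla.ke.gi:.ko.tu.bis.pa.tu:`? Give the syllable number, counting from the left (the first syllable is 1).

Parse left to right into iambic (σˈσ) feet: (pra.ˈgla) (ke.ˈgi:) (ko.ˈtu) (bis.ˈpa) tu:. Syllable 9 is left unfooted.
Foot heads (stressed positions): 2, 4, 6, 8.
End Rule Rightmost: primary stress on the rightmost head = syllable 8.
Primary stress: syllable 8 → pra.gla.ke.gi:.ko.tu.bis.ˈpa.tu:.

8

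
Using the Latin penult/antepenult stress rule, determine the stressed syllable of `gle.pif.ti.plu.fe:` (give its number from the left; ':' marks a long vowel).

3

Classical Latin: stress the penult if heavy (long vowel or closed), else the antepenult.
Weights: 3 ti L, 4 plu L, 5 fe: H.
The penult (syllable 4, plu) is light, so stress falls on the antepenult (syllable 3, ti).
Stress on syllable 3: gle.pif.ˈti.plu.fe:.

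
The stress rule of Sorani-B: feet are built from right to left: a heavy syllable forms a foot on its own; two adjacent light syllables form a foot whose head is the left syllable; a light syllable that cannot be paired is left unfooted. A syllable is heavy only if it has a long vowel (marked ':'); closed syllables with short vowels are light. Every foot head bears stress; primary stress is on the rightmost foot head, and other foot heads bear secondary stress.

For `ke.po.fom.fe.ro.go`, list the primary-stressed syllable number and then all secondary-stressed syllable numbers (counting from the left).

primary 5, secondary 1, 3

Weights: 1 ke L, 2 po L, 3 fom L, 4 fe L, 5 ro L, 6 go L.
Parse right to left (heavy = foot alone; LL = one foot; stranded L unfooted): (ˈke.po) (ˈfom.fe) (ˈro.go).
Foot heads: 1, 3, 5.
Primary stress on the rightmost head = syllable 5.
Secondary stress on 1, 3: ˌke.po.ˌfom.fe.ˈro.go.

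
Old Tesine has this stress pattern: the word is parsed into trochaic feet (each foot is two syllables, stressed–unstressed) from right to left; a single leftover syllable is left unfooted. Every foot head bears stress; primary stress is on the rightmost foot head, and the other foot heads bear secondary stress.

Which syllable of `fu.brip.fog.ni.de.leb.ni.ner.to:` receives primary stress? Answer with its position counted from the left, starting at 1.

8

Parse right to left into trochaic (ˈσσ) feet: fu (ˈbrip.fog) (ˈni.de) (ˈleb.ni) (ˈner.to:). Syllable 1 is left unfooted.
Foot heads (stressed positions): 2, 4, 6, 8.
End Rule Rightmost: primary stress on the rightmost head = syllable 8.
Primary stress: syllable 8 → fu.brip.fog.ni.de.leb.ni.ˈner.to:.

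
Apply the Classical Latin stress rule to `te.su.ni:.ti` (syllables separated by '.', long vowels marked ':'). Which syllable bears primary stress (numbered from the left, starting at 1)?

3

Classical Latin: stress the penult if heavy (long vowel or closed), else the antepenult.
Weights: 2 su L, 3 ni: H, 4 ti L.
The penult (syllable 3, ni:) is heavy, so it takes stress.
Stress on syllable 3: te.su.ˈni:.ti.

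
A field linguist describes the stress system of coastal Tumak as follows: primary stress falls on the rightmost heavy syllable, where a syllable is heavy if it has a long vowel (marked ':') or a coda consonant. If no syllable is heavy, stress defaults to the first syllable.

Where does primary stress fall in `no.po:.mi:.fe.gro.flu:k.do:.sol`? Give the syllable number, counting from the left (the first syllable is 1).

Weights: 1 no L, 2 po: H, 3 mi: H, 4 fe L, 5 gro L, 6 flu:k H, 7 do: H, 8 sol H.
Heavy syllables in the domain: 2, 3, 6, 7, 8. The rightmost is syllable 8 (sol).
Primary stress: syllable 8 → no.po:.mi:.fe.gro.flu:k.do:.ˈsol.

8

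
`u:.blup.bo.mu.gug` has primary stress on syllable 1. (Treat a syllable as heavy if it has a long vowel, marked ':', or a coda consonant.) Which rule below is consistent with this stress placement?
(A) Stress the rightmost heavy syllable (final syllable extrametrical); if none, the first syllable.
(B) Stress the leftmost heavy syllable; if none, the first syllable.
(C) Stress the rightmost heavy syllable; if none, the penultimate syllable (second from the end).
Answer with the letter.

Rule A → syllable 2 (observed: 1).
Rule B → syllable 1 ✓.
Rule C → syllable 5 (observed: 1).

B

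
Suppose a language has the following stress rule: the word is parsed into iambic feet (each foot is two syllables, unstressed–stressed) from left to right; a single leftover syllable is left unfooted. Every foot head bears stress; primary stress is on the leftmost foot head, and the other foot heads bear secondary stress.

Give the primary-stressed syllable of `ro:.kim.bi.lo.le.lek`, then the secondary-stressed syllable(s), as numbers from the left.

Parse left to right into iambic (σˈσ) feet: (ro:.ˈkim) (bi.ˈlo) (le.ˈlek).
Foot heads (stressed positions): 2, 4, 6.
End Rule Leftmost: primary stress on the leftmost head = syllable 2.
Secondary stress on 4, 6: ro:.ˈkim.bi.ˌlo.le.ˌlek.

primary 2, secondary 4, 6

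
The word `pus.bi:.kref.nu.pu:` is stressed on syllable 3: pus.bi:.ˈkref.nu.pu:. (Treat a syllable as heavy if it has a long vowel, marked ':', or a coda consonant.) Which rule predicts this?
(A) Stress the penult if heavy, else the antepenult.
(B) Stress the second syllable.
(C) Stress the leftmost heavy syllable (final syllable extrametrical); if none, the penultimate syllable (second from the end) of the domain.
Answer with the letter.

A

Rule A → syllable 3 ✓.
Rule B → syllable 2 (observed: 3).
Rule C → syllable 1 (observed: 3).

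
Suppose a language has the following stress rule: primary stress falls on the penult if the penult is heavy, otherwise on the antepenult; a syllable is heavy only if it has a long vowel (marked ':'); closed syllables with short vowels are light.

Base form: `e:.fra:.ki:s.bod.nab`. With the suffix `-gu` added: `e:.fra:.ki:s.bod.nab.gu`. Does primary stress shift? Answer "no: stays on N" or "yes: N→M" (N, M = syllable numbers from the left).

Base `e:.fra:.ki:s.bod.nab` (5 syllables):
  Weights: 3 ki:s H, 4 bod L, 5 nab L.
  The penult (syllable 4, bod) is light, so stress falls on the antepenult (syllable 3, ki:s).
  → primary stress on syllable 3.
Suffixed `e:.fra:.ki:s.bod.nab.gu` (6 syllables):
  Weights: 4 bod L, 5 nab L, 6 gu L.
  The penult (syllable 5, nab) is light, so stress falls on the antepenult (syllable 4, bod).
  → primary stress on syllable 4.

yes: 3→4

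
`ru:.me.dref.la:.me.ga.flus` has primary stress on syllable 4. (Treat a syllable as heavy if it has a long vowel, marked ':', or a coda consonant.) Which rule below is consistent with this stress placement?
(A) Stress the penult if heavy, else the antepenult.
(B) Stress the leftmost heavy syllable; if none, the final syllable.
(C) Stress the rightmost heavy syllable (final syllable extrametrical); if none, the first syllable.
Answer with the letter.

C

Rule A → syllable 5 (observed: 4).
Rule B → syllable 1 (observed: 4).
Rule C → syllable 4 ✓.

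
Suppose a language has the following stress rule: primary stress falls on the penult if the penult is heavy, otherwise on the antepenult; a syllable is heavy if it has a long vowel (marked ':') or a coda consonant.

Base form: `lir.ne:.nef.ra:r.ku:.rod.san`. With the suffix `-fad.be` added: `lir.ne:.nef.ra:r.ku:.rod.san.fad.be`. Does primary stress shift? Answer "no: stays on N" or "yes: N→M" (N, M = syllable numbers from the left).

Base `lir.ne:.nef.ra:r.ku:.rod.san` (7 syllables):
  Weights: 5 ku: H, 6 rod H, 7 san H.
  The penult (syllable 6, rod) is heavy, so it takes stress.
  → primary stress on syllable 6.
Suffixed `lir.ne:.nef.ra:r.ku:.rod.san.fad.be` (9 syllables):
  Weights: 7 san H, 8 fad H, 9 be L.
  The penult (syllable 8, fad) is heavy, so it takes stress.
  → primary stress on syllable 8.

yes: 6→8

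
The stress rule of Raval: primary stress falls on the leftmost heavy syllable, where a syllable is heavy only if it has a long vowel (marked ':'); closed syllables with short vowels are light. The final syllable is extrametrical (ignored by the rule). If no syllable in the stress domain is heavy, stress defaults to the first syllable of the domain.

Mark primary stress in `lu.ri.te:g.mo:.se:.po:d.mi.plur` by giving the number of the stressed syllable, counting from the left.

3

The final syllable (8, plur) is extrametrical; the stress domain is syllables 1–7.
Weights: 1 lu L, 2 ri L, 3 te:g H, 4 mo: H, 5 se: H, 6 po:d H, 7 mi L.
Heavy syllables in the domain: 3, 4, 5, 6. The leftmost is syllable 3 (te:g).
Primary stress: syllable 3 → lu.ri.ˈte:g.mo:.se:.po:d.mi.plur.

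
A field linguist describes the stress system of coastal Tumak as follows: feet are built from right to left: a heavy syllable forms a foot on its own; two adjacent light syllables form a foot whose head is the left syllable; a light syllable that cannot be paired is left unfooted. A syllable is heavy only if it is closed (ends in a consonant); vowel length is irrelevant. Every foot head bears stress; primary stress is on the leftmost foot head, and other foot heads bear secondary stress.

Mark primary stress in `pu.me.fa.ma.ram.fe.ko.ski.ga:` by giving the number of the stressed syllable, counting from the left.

1

Weights: 1 pu L, 2 me L, 3 fa L, 4 ma L, 5 ram H, 6 fe L, 7 ko L, 8 ski L, 9 ga: L.
Parse right to left (heavy = foot alone; LL = one foot; stranded L unfooted): (ˈpu.me) (ˈfa.ma) (ˈram) (ˈfe.ko) (ˈski.ga:).
Foot heads: 1, 3, 5, 6, 8.
Primary stress on the leftmost head = syllable 1.
Primary stress: syllable 1 → ˈpu.me.fa.ma.ram.fe.ko.ski.ga:.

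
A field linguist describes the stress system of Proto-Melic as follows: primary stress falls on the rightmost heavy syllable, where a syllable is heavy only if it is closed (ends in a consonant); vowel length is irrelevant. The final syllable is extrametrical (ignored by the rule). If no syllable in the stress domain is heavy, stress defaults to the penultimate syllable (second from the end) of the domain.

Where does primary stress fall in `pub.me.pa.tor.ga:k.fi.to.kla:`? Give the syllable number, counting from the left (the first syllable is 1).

The final syllable (8, kla:) is extrametrical; the stress domain is syllables 1–7.
Weights: 1 pub H, 2 me L, 3 pa L, 4 tor H, 5 ga:k H, 6 fi L, 7 to L.
Heavy syllables in the domain: 1, 4, 5. The rightmost is syllable 5 (ga:k).
Primary stress: syllable 5 → pub.me.pa.tor.ˈga:k.fi.to.kla:.

5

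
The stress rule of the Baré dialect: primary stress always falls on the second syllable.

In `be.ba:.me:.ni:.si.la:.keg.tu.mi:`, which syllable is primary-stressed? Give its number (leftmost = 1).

The word has 9 syllables; the second syllable is syllable 2 (ba:).
Primary stress: syllable 2 → be.ˈba:.me:.ni:.si.la:.keg.tu.mi:.

2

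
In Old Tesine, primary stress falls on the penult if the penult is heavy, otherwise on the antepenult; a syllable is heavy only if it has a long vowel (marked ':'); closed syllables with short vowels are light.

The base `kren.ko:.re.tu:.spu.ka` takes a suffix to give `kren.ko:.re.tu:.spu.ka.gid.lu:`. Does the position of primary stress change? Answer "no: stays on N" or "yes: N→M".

yes: 4→6

Base `kren.ko:.re.tu:.spu.ka` (6 syllables):
  Weights: 4 tu: H, 5 spu L, 6 ka L.
  The penult (syllable 5, spu) is light, so stress falls on the antepenult (syllable 4, tu:).
  → primary stress on syllable 4.
Suffixed `kren.ko:.re.tu:.spu.ka.gid.lu:` (8 syllables):
  Weights: 6 ka L, 7 gid L, 8 lu: H.
  The penult (syllable 7, gid) is light, so stress falls on the antepenult (syllable 6, ka).
  → primary stress on syllable 6.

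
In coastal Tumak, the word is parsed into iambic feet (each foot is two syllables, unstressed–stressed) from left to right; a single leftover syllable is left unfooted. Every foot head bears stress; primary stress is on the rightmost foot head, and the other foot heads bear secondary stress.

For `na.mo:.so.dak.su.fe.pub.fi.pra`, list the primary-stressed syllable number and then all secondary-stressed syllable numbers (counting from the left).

Parse left to right into iambic (σˈσ) feet: (na.ˈmo:) (so.ˈdak) (su.ˈfe) (pub.ˈfi) pra. Syllable 9 is left unfooted.
Foot heads (stressed positions): 2, 4, 6, 8.
End Rule Rightmost: primary stress on the rightmost head = syllable 8.
Secondary stress on 2, 4, 6: na.ˌmo:.so.ˌdak.su.ˌfe.pub.ˈfi.pra.

primary 8, secondary 2, 4, 6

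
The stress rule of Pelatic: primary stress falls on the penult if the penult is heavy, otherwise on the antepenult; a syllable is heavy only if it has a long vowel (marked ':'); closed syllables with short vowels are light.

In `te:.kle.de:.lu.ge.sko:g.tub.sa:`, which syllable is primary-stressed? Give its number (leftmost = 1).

6

Weights: 6 sko:g H, 7 tub L, 8 sa: H.
The penult (syllable 7, tub) is light, so stress falls on the antepenult (syllable 6, sko:g).
Primary stress: syllable 6 → te:.kle.de:.lu.ge.ˈsko:g.tub.sa:.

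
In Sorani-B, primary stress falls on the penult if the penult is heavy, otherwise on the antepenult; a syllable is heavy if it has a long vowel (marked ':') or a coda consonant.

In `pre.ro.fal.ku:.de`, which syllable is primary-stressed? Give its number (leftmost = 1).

Weights: 3 fal H, 4 ku: H, 5 de L.
The penult (syllable 4, ku:) is heavy, so it takes stress.
Primary stress: syllable 4 → pre.ro.fal.ˈku:.de.

4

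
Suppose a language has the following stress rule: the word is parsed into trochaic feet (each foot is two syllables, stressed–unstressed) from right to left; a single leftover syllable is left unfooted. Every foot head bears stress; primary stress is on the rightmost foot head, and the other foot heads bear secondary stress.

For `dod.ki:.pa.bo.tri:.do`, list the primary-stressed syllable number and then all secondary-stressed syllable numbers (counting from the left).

Parse right to left into trochaic (ˈσσ) feet: (ˈdod.ki:) (ˈpa.bo) (ˈtri:.do).
Foot heads (stressed positions): 1, 3, 5.
End Rule Rightmost: primary stress on the rightmost head = syllable 5.
Secondary stress on 1, 3: ˌdod.ki:.ˌpa.bo.ˈtri:.do.

primary 5, secondary 1, 3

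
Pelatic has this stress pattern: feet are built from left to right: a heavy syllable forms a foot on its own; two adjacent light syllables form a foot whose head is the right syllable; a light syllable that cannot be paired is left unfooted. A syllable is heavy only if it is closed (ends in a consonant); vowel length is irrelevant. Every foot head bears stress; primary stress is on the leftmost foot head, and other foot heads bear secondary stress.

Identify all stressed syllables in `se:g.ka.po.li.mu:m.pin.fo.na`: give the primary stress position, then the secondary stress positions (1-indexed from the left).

Weights: 1 se:g H, 2 ka L, 3 po L, 4 li L, 5 mu:m H, 6 pin H, 7 fo L, 8 na L.
Parse left to right (heavy = foot alone; LL = one foot; stranded L unfooted): (ˈse:g) (ka.ˈpo) li (ˈmu:m) (ˈpin) (fo.ˈna).
Foot heads: 1, 3, 5, 6, 8.
Primary stress on the leftmost head = syllable 1.
Secondary stress on 3, 5, 6, 8: ˈse:g.ka.ˌpo.li.ˌmu:m.ˌpin.fo.ˌna.

primary 1, secondary 3, 5, 6, 8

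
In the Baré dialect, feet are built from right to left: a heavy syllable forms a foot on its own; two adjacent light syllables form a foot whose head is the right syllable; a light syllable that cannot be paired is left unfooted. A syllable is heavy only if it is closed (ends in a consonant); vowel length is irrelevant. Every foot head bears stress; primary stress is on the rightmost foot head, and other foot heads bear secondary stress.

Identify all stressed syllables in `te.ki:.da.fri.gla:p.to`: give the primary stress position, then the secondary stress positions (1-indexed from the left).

Weights: 1 te L, 2 ki: L, 3 da L, 4 fri L, 5 gla:p H, 6 to L.
Parse right to left (heavy = foot alone; LL = one foot; stranded L unfooted): (te.ˈki:) (da.ˈfri) (ˈgla:p) to.
Foot heads: 2, 4, 5.
Primary stress on the rightmost head = syllable 5.
Secondary stress on 2, 4: te.ˌki:.da.ˌfri.ˈgla:p.to.

primary 5, secondary 2, 4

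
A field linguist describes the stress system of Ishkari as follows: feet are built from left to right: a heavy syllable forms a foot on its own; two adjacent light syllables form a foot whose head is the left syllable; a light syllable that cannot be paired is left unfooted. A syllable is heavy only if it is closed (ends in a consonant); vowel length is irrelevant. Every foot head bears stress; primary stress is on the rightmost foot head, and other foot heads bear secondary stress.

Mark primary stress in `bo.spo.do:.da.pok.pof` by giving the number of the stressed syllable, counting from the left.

Weights: 1 bo L, 2 spo L, 3 do: L, 4 da L, 5 pok H, 6 pof H.
Parse left to right (heavy = foot alone; LL = one foot; stranded L unfooted): (ˈbo.spo) (ˈdo:.da) (ˈpok) (ˈpof).
Foot heads: 1, 3, 5, 6.
Primary stress on the rightmost head = syllable 6.
Primary stress: syllable 6 → bo.spo.do:.da.pok.ˈpof.

6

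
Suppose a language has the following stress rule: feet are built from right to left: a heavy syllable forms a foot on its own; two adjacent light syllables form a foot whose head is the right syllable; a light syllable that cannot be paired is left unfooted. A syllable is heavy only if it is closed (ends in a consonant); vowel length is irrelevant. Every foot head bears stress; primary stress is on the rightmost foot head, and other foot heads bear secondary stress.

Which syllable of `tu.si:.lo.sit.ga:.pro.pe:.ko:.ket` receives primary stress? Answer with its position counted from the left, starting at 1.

Weights: 1 tu L, 2 si: L, 3 lo L, 4 sit H, 5 ga: L, 6 pro L, 7 pe: L, 8 ko: L, 9 ket H.
Parse right to left (heavy = foot alone; LL = one foot; stranded L unfooted): tu (si:.ˈlo) (ˈsit) (ga:.ˈpro) (pe:.ˈko:) (ˈket).
Foot heads: 3, 4, 6, 8, 9.
Primary stress on the rightmost head = syllable 9.
Primary stress: syllable 9 → tu.si:.lo.sit.ga:.pro.pe:.ko:.ˈket.

9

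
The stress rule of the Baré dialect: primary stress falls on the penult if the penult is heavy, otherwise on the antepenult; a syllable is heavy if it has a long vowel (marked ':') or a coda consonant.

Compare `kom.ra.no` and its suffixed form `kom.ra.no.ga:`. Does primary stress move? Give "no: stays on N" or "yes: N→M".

yes: 1→2

Base `kom.ra.no` (3 syllables):
  Weights: 1 kom H, 2 ra L, 3 no L.
  The penult (syllable 2, ra) is light, so stress falls on the antepenult (syllable 1, kom).
  → primary stress on syllable 1.
Suffixed `kom.ra.no.ga:` (4 syllables):
  Weights: 2 ra L, 3 no L, 4 ga: H.
  The penult (syllable 3, no) is light, so stress falls on the antepenult (syllable 2, ra).
  → primary stress on syllable 2.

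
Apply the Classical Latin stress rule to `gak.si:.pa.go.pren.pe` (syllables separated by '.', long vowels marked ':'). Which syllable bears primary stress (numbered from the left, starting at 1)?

5

Classical Latin: stress the penult if heavy (long vowel or closed), else the antepenult.
Weights: 4 go L, 5 pren H, 6 pe L.
The penult (syllable 5, pren) is heavy, so it takes stress.
Stress on syllable 5: gak.si:.pa.go.ˈpren.pe.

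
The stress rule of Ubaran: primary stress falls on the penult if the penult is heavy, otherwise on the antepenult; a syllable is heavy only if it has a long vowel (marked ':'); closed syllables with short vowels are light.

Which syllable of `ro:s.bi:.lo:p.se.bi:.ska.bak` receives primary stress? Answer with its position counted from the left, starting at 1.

Weights: 5 bi: H, 6 ska L, 7 bak L.
The penult (syllable 6, ska) is light, so stress falls on the antepenult (syllable 5, bi:).
Primary stress: syllable 5 → ro:s.bi:.lo:p.se.ˈbi:.ska.bak.

5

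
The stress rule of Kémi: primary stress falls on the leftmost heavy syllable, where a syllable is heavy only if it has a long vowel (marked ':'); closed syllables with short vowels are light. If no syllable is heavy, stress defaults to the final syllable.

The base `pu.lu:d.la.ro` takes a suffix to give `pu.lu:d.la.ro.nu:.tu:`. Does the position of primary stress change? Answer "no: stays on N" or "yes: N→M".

no: stays on 2

Base `pu.lu:d.la.ro` (4 syllables):
  Weights: 1 pu L, 2 lu:d H, 3 la L, 4 ro L.
  Heavy syllables in the domain: 2. The leftmost is syllable 2 (lu:d).
  → primary stress on syllable 2.
Suffixed `pu.lu:d.la.ro.nu:.tu:` (6 syllables):
  Weights: 1 pu L, 2 lu:d H, 3 la L, 4 ro L, 5 nu: H, 6 tu: H.
  Heavy syllables in the domain: 2, 5, 6. The leftmost is syllable 2 (lu:d).
  → primary stress on syllable 2.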